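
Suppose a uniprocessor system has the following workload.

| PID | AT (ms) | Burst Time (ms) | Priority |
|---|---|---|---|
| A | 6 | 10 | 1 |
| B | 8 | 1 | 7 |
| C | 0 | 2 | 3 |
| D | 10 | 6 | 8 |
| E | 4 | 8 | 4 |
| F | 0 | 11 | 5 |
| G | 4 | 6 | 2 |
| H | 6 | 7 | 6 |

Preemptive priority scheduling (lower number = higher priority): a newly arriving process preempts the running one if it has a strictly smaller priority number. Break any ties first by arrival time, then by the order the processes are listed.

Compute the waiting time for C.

0

Timeline: | C 0-2 | F 2-4 | G 4-6 | A 6-16 | G 16-20 | E 20-28 | F 28-37 | H 37-44 | B 44-45 | D 45-51 |
Completion: A=16  B=45  C=2  D=51  E=28  F=37  G=20  H=44
Turnaround (C−A): A=10  B=37  C=2  D=41  E=24  F=37  G=16  H=38
Waiting(C) = turnaround − burst = 2 − 2 = 0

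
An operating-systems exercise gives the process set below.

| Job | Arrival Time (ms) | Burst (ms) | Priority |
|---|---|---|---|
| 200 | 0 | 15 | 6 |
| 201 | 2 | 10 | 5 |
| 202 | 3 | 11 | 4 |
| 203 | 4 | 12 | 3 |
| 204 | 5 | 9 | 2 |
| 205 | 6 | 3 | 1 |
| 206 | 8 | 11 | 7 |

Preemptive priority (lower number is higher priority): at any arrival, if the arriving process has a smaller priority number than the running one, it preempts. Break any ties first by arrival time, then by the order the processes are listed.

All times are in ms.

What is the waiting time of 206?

Schedule: | 200 0-2 | 201 2-3 | 202 3-4 | 203 4-5 | 204 5-6 | 205 6-9 | 204 9-17 | 203 17-28 | 202 28-38 | 201 38-47 | 200 47-60 | 206 60-71 |
Completion: 200=60  201=47  202=38  203=28  204=17  205=9  206=71
Waiting(206) = turnaround − burst = 63 − 11 = 52

52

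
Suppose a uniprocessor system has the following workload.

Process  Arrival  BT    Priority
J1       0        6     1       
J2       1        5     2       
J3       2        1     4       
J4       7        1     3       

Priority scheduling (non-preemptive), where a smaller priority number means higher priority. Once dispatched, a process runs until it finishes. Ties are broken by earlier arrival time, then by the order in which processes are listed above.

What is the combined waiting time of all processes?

Timeline: | J1 0-6 | J2 6-11 | J4 11-12 | J3 12-13 |
Completion: J1=6  J2=11  J3=13  J4=12
Waiting = turnaround − burst: J1=0, J2=5, J3=10, J4=4
Total waiting = 0 + 5 + 10 + 4 = 19

19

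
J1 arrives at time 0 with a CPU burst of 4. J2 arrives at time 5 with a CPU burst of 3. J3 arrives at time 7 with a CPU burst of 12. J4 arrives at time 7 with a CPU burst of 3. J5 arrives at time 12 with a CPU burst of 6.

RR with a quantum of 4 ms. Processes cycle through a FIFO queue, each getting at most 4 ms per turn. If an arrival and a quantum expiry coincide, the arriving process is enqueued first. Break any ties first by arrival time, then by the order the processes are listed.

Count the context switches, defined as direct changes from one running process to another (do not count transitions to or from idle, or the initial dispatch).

6

Schedule: | J1 0-4 | idle 4-5 | J2 5-8 | J3 8-12 | J4 12-15 | J5 15-19 | J3 19-23 | J5 23-25 | J3 25-29 |
Completion: J1=4  J2=8  J3=29  J4=15  J5=25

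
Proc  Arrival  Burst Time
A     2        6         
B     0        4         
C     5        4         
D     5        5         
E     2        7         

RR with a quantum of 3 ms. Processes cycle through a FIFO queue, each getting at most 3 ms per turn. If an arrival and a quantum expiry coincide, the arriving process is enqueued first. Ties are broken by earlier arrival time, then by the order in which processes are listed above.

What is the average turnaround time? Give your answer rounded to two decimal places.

17.80

Schedule: | B 0-3 | A 3-6 | E 6-9 | B 9-10 | C 10-13 | D 13-16 | A 16-19 | E 19-22 | C 22-23 | D 23-25 | E 25-26 |
Completion: A=19  B=10  C=23  D=25  E=26
Turnaround times: A=17, B=10, C=18, D=20, E=24
Average turnaround = (17+10+18+20+24) / 5 = 89/5 = 17.80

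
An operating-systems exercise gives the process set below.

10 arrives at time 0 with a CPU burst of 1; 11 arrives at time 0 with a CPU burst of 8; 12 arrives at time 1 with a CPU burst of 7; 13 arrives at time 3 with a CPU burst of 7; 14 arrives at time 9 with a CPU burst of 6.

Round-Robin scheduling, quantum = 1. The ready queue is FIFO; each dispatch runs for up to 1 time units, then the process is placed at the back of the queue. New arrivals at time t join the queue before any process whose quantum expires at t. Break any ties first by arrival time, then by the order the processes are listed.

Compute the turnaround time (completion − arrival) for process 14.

Schedule: | 10 0-1 | 11 1-2 | 12 2-3 | 11 3-4 | 13 4-5 | 12 5-6 | 11 6-7 | 13 7-8 | 12 8-9 | 11 9-10 | 13 10-11 | 14 11-12 | 12 12-13 | 11 13-14 | 13 14-15 | 14 15-16 | 12 16-17 | 11 17-18 | 13 18-19 | 14 19-20 | 12 20-21 | 11 21-22 | 13 22-23 | 14 23-24 | 12 24-25 | 11 25-26 | 13 26-27 | 14 27-29 |
Completion: 10=1  11=26  12=25  13=27  14=29
Turnaround (C−A): 10=1  11=26  12=24  13=24  14=20
Turnaround(14) = completion − arrival = 29 − 9 = 20

20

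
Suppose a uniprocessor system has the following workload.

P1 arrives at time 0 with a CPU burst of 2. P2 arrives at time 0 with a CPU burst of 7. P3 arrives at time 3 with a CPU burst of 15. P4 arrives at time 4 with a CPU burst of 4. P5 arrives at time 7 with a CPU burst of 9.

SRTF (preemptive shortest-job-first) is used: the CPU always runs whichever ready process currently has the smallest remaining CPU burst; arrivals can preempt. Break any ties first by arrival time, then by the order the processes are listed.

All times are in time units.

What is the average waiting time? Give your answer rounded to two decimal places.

Timeline: | P1 0-2 | P2 2-4 | P4 4-8 | P2 8-13 | P5 13-22 | P3 22-37 |
Completion: P1=2  P2=13  P3=37  P4=8  P5=22
Waiting times: P1=0, P2=6, P3=19, P4=0, P5=6
Average waiting = (0+6+19+0+6) / 5 = 31/5 = 6.20

6.20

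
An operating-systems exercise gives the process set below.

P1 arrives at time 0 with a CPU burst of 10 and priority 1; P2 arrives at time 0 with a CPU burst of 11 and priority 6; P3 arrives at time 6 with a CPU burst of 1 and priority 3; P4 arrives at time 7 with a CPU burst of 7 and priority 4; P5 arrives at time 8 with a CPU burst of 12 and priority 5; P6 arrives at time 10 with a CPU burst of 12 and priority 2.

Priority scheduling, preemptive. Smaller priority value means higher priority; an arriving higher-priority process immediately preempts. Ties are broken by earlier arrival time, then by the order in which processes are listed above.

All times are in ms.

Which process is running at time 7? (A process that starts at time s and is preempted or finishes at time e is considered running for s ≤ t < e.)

Gantt: | P1 0-10 | P6 10-22 | P3 22-23 | P4 23-30 | P5 30-42 | P2 42-53 |
Completion: P1=10  P2=53  P3=23  P4=30  P5=42  P6=22
Turnaround (C−A): P1=10  P2=53  P3=17  P4=23  P5=34  P6=12

P1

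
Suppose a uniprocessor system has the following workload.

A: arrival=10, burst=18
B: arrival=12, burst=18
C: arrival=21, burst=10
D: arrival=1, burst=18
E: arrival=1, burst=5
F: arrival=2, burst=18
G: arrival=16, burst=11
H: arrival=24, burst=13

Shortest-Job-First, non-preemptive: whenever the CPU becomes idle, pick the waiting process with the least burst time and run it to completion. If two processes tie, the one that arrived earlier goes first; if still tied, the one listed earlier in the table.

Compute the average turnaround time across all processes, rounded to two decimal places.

45.25

Timeline: | idle 0-1 | E 1-6 | D 6-24 | C 24-34 | G 34-45 | H 45-58 | F 58-76 | A 76-94 | B 94-112 |
Completion: A=94  B=112  C=34  D=24  E=6  F=76  G=45  H=58
Turnaround (C−A): A=84  B=100  C=13  D=23  E=5  F=74  G=29  H=34
Turnaround times: A=84, B=100, C=13, D=23, E=5, F=74, G=29, H=34
Average turnaround = (84+100+13+23+5+74+29+34) / 8 = 362/8 = 45.25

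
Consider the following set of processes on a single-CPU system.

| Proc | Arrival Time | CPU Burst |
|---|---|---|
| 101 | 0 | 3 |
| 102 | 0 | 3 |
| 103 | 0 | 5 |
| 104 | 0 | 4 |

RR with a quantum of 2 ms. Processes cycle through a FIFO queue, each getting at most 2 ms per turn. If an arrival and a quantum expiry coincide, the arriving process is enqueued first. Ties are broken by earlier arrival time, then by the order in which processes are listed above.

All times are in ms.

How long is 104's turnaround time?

14

Gantt: | 101 0-2 | 102 2-4 | 103 4-6 | 104 6-8 | 101 8-9 | 102 9-10 | 103 10-12 | 104 12-14 | 103 14-15 |
Completion: 101=9  102=10  103=15  104=14
Turnaround(104) = completion − arrival = 14 − 0 = 14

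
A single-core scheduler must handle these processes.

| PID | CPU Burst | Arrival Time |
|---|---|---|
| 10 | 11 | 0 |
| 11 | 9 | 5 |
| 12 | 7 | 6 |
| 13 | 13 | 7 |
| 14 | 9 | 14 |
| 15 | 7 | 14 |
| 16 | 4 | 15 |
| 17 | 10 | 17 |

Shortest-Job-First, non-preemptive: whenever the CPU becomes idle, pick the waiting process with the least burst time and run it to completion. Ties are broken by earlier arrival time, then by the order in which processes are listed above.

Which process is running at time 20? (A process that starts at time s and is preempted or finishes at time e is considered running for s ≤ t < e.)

16

Schedule: | 10 0-11 | 12 11-18 | 16 18-22 | 15 22-29 | 11 29-38 | 14 38-47 | 17 47-57 | 13 57-70 |
Completion: 10=11  11=38  12=18  13=70  14=47  15=29  16=22  17=57
Turnaround (C−A): 10=11  11=33  12=12  13=63  14=33  15=15  16=7  17=40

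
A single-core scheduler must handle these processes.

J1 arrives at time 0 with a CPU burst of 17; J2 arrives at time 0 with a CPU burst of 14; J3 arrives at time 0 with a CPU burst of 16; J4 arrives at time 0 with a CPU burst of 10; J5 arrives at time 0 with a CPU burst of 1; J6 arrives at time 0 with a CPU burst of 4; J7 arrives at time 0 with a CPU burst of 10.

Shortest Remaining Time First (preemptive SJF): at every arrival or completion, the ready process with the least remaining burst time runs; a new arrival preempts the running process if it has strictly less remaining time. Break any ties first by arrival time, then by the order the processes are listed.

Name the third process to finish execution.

J4

Timeline: | J5 0-1 | J6 1-5 | J4 5-15 | J7 15-25 | J2 25-39 | J3 39-55 | J1 55-72 |
Completion: J1=72  J2=39  J3=55  J4=15  J5=1  J6=5  J7=25
Turnaround (C−A): J1=72  J2=39  J3=55  J4=15  J5=1  J6=5  J7=25
Finish order: J5 → J6 → J4 → J7 → J2 → J3 → J1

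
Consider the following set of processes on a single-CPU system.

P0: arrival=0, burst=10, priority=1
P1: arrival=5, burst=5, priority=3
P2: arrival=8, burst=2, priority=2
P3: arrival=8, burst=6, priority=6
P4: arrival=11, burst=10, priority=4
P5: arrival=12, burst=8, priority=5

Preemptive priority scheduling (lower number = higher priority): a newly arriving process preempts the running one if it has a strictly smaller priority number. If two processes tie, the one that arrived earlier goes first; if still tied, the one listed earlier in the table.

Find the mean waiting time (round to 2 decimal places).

Schedule: | P0 0-10 | P2 10-12 | P1 12-17 | P4 17-27 | P5 27-35 | P3 35-41 |
Completion: P0=10  P1=17  P2=12  P3=41  P4=27  P5=35
Waiting times: P0=0, P1=7, P2=2, P3=27, P4=6, P5=15
Average waiting = (0+7+2+27+6+15) / 6 = 57/6 = 9.50

9.50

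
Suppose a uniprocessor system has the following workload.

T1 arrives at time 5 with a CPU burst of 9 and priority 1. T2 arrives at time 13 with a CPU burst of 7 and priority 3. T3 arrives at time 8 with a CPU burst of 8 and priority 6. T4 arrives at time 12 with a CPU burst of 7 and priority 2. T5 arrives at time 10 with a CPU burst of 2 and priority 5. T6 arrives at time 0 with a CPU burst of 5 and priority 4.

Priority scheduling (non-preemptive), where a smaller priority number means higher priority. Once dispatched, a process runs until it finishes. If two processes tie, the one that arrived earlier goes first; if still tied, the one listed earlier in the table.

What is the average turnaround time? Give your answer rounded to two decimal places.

Gantt: | T6 0-5 | T1 5-14 | T4 14-21 | T2 21-28 | T5 28-30 | T3 30-38 |
Completion: T1=14  T2=28  T3=38  T4=21  T5=30  T6=5
Turnaround times: T1=9, T2=15, T3=30, T4=9, T5=20, T6=5
Average turnaround = (9+15+30+9+20+5) / 6 = 88/6 = 14.67

14.67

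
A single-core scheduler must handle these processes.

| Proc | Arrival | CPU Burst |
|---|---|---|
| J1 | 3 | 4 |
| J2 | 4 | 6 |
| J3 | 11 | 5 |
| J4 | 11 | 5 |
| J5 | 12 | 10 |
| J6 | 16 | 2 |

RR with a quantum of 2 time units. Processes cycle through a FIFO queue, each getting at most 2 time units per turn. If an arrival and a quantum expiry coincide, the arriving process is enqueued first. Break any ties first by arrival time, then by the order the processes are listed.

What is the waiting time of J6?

7

Gantt: | idle 0-3 | J1 3-5 | J2 5-7 | J1 7-9 | J2 9-11 | J3 11-13 | J4 13-15 | J2 15-17 | J5 17-19 | J3 19-21 | J4 21-23 | J6 23-25 | J5 25-27 | J3 27-28 | J4 28-29 | J5 29-35 |
Completion: J1=9  J2=17  J3=28  J4=29  J5=35  J6=25
Turnaround (C−A): J1=6  J2=13  J3=17  J4=18  J5=23  J6=9
Waiting(J6) = turnaround − burst = 9 − 2 = 7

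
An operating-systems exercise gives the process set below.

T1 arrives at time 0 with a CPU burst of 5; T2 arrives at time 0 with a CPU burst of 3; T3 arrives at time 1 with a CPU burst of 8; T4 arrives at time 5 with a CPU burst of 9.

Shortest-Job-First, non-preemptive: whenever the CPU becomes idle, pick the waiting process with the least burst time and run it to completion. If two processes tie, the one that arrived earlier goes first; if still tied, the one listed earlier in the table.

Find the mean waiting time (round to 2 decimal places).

5.25

Schedule: | T2 0-3 | T1 3-8 | T3 8-16 | T4 16-25 |
Completion: T1=8  T2=3  T3=16  T4=25
Waiting times: T1=3, T2=0, T3=7, T4=11
Average waiting = (3+0+7+11) / 4 = 21/4 = 5.25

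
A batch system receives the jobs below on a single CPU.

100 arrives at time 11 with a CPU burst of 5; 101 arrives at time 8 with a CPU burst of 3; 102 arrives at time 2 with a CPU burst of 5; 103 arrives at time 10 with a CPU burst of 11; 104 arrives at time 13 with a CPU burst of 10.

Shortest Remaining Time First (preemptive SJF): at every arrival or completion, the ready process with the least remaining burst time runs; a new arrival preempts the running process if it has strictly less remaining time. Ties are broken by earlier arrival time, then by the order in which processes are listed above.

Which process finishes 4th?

Schedule: | idle 0-2 | 102 2-7 | idle 7-8 | 101 8-11 | 100 11-16 | 104 16-26 | 103 26-37 |
Completion: 100=16  101=11  102=7  103=37  104=26
Finish order: 102 → 101 → 100 → 104 → 103

104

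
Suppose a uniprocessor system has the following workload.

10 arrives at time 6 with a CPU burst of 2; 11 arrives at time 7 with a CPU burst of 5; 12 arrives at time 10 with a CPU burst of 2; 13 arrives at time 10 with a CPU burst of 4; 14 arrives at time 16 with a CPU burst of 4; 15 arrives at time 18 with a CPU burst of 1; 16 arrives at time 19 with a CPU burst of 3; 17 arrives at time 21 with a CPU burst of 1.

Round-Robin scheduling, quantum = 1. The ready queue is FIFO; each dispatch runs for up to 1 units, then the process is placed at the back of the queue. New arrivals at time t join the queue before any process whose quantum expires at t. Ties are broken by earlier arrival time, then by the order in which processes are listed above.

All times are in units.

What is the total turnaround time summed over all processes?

Gantt: | idle 0-6 | 10 6-7 | 11 7-8 | 10 8-9 | 11 9-10 | 12 10-11 | 13 11-12 | 11 12-13 | 12 13-14 | 13 14-15 | 11 15-16 | 13 16-17 | 14 17-18 | 11 18-19 | 13 19-20 | 15 20-21 | 14 21-22 | 16 22-23 | 17 23-24 | 14 24-25 | 16 25-26 | 14 26-27 | 16 27-28 |
Completion: 10=9  11=19  12=14  13=20  14=27  15=21  16=28  17=24
Turnaround = completion − arrival: 10=3, 11=12, 12=4, 13=10, 14=11, 15=3, 16=9, 17=3
Total turnaround = 3 + 12 + 4 + 10 + 11 + 3 + 9 + 3 = 55

55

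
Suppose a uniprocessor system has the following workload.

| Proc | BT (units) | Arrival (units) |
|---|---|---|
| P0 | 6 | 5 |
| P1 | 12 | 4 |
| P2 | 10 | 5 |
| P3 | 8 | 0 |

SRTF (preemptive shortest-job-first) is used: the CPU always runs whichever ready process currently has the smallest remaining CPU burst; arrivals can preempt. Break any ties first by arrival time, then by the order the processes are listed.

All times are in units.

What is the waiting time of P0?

Gantt: | P3 0-8 | P0 8-14 | P2 14-24 | P1 24-36 |
Completion: P0=14  P1=36  P2=24  P3=8
Turnaround (C−A): P0=9  P1=32  P2=19  P3=8
Waiting(P0) = turnaround − burst = 9 − 6 = 3

3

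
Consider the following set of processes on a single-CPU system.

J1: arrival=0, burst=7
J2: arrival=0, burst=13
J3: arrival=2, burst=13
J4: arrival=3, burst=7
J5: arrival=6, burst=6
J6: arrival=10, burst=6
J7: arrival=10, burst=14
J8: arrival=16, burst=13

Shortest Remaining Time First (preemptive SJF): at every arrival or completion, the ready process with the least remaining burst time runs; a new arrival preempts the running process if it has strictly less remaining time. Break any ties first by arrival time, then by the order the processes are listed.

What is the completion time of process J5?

13

Schedule: | J1 0-7 | J5 7-13 | J6 13-19 | J4 19-26 | J2 26-39 | J3 39-52 | J8 52-65 | J7 65-79 |
Completion: J1=7  J2=39  J3=52  J4=26  J5=13  J6=19  J7=79  J8=65
Turnaround (C−A): J1=7  J2=39  J3=50  J4=23  J5=7  J6=9  J7=69  J8=49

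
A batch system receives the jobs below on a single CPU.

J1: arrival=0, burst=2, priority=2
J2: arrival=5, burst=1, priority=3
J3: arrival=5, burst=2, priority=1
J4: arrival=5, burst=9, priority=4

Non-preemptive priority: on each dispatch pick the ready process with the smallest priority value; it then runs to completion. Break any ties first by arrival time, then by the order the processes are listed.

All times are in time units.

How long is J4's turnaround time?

Schedule: | J1 0-2 | idle 2-5 | J3 5-7 | J2 7-8 | J4 8-17 |
Completion: J1=2  J2=8  J3=7  J4=17
Turnaround (C−A): J1=2  J2=3  J3=2  J4=12
Turnaround(J4) = completion − arrival = 17 − 5 = 12

12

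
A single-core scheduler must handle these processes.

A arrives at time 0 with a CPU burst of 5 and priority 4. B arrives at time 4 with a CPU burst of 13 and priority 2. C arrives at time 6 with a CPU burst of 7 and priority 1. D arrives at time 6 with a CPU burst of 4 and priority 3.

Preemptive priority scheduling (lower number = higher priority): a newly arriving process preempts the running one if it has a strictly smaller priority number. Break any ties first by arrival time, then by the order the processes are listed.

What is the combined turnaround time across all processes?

78

Schedule: | A 0-4 | B 4-6 | C 6-13 | B 13-24 | D 24-28 | A 28-29 |
Completion: A=29  B=24  C=13  D=28
Turnaround = completion − arrival: A=29, B=20, C=7, D=22
Total turnaround = 29 + 20 + 7 + 22 = 78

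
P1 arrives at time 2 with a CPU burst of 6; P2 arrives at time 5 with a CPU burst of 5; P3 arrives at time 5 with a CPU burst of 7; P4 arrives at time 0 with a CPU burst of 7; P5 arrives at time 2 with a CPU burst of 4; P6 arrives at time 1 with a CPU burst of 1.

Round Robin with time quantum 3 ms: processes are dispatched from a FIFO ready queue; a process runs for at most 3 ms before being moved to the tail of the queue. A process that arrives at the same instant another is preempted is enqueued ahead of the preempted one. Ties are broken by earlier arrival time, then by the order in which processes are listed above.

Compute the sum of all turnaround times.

114

Timeline: | P4 0-3 | P6 3-4 | P1 4-7 | P5 7-10 | P4 10-13 | P2 13-16 | P3 16-19 | P1 19-22 | P5 22-23 | P4 23-24 | P2 24-26 | P3 26-30 |
Completion: P1=22  P2=26  P3=30  P4=24  P5=23  P6=4
Turnaround (C−A): P1=20  P2=21  P3=25  P4=24  P5=21  P6=3
Turnaround = completion − arrival: P1=20, P2=21, P3=25, P4=24, P5=21, P6=3
Total turnaround = 20 + 21 + 25 + 24 + 21 + 3 = 114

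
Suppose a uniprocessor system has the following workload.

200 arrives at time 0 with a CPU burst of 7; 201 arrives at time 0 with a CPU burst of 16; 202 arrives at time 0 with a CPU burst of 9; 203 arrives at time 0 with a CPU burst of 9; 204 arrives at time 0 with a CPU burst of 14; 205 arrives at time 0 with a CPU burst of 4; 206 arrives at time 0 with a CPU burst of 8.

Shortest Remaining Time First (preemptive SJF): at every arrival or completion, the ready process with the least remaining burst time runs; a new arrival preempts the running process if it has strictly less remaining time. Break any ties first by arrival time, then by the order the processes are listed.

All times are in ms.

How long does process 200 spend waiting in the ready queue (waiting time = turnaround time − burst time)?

Schedule: | 205 0-4 | 200 4-11 | 206 11-19 | 202 19-28 | 203 28-37 | 204 37-51 | 201 51-67 |
Completion: 200=11  201=67  202=28  203=37  204=51  205=4  206=19
Turnaround (C−A): 200=11  201=67  202=28  203=37  204=51  205=4  206=19
Waiting(200) = turnaround − burst = 11 − 7 = 4

4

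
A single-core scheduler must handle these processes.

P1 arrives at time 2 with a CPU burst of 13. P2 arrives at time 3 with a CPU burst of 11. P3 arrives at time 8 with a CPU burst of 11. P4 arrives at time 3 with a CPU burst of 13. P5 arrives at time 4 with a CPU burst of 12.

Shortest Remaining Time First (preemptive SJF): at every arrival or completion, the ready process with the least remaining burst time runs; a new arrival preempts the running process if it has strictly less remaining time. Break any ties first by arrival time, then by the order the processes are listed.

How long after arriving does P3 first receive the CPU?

6

Gantt: | idle 0-2 | P1 2-3 | P2 3-14 | P3 14-25 | P1 25-37 | P5 37-49 | P4 49-62 |
Completion: P1=37  P2=14  P3=25  P4=62  P5=49
Response(P3) = first start − arrival = 14 − 8 = 6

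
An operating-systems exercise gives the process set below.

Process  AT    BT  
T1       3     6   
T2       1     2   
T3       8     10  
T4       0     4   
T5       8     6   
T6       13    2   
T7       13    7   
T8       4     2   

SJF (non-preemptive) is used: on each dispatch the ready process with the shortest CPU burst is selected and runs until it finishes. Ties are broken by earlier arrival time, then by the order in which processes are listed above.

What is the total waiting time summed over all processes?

Schedule: | T4 0-4 | T2 4-6 | T8 6-8 | T1 8-14 | T6 14-16 | T5 16-22 | T7 22-29 | T3 29-39 |
Completion: T1=14  T2=6  T3=39  T4=4  T5=22  T6=16  T7=29  T8=8
Turnaround (C−A): T1=11  T2=5  T3=31  T4=4  T5=14  T6=3  T7=16  T8=4
Waiting = turnaround − burst: T1=5, T2=3, T3=21, T4=0, T5=8, T6=1, T7=9, T8=2
Total waiting = 5 + 3 + 21 + 0 + 8 + 1 + 9 + 2 = 49

49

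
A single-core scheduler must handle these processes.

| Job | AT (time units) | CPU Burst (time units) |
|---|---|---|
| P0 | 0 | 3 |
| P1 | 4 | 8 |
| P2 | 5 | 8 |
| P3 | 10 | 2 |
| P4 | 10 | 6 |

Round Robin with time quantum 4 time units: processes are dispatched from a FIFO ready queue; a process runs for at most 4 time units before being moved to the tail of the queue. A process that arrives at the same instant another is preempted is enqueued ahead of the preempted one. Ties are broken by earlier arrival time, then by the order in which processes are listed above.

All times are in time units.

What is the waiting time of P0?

Gantt: | P0 0-3 | idle 3-4 | P1 4-8 | P2 8-12 | P1 12-16 | P3 16-18 | P4 18-22 | P2 22-26 | P4 26-28 |
Completion: P0=3  P1=16  P2=26  P3=18  P4=28
Turnaround (C−A): P0=3  P1=12  P2=21  P3=8  P4=18
Waiting(P0) = turnaround − burst = 3 − 3 = 0

0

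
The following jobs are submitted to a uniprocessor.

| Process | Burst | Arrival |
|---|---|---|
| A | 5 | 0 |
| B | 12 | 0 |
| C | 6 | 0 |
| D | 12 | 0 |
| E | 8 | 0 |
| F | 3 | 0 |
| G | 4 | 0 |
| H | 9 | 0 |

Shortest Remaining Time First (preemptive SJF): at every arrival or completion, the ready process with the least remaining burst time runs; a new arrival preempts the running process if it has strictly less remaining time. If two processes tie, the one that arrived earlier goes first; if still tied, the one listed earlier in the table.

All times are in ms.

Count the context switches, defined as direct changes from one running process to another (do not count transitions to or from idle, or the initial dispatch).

Schedule: | F 0-3 | G 3-7 | A 7-12 | C 12-18 | E 18-26 | H 26-35 | B 35-47 | D 47-59 |
Completion: A=12  B=47  C=18  D=59  E=26  F=3  G=7  H=35
Turnaround (C−A): A=12  B=47  C=18  D=59  E=26  F=3  G=7  H=35

7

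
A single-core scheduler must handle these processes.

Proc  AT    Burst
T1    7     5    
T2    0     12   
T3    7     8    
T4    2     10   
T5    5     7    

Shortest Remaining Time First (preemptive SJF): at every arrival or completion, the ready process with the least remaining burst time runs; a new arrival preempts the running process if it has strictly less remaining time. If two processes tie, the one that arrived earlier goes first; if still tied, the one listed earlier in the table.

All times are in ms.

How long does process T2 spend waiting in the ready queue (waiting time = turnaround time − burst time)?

0

Gantt: | T2 0-12 | T1 12-17 | T5 17-24 | T3 24-32 | T4 32-42 |
Completion: T1=17  T2=12  T3=32  T4=42  T5=24
Turnaround (C−A): T1=10  T2=12  T3=25  T4=40  T5=19
Waiting(T2) = turnaround − burst = 12 − 12 = 0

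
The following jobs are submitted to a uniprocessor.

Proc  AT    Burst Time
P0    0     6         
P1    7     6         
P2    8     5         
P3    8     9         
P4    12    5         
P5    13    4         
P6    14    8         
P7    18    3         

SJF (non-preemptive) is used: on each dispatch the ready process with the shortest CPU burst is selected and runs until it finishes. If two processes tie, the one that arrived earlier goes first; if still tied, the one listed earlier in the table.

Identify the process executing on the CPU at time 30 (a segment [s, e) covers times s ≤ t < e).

P6

Schedule: | P0 0-6 | idle 6-7 | P1 7-13 | P5 13-17 | P2 17-22 | P7 22-25 | P4 25-30 | P6 30-38 | P3 38-47 |
Completion: P0=6  P1=13  P2=22  P3=47  P4=30  P5=17  P6=38  P7=25
Turnaround (C−A): P0=6  P1=6  P2=14  P3=39  P4=18  P5=4  P6=24  P7=7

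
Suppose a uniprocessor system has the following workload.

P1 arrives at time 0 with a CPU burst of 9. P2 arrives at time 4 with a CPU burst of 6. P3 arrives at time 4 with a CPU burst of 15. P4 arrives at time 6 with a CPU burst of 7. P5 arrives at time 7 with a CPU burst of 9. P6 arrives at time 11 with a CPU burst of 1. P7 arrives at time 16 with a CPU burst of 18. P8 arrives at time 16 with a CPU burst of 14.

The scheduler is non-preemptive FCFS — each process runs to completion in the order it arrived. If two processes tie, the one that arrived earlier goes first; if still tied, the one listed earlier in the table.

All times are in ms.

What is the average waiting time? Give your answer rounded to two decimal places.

23.13

Gantt: | P1 0-9 | P2 9-15 | P3 15-30 | P4 30-37 | P5 37-46 | P6 46-47 | P7 47-65 | P8 65-79 |
Completion: P1=9  P2=15  P3=30  P4=37  P5=46  P6=47  P7=65  P8=79
Waiting times: P1=0, P2=5, P3=11, P4=24, P5=30, P6=35, P7=31, P8=49
Average waiting = (0+5+11+24+30+35+31+49) / 8 = 185/8 = 23.13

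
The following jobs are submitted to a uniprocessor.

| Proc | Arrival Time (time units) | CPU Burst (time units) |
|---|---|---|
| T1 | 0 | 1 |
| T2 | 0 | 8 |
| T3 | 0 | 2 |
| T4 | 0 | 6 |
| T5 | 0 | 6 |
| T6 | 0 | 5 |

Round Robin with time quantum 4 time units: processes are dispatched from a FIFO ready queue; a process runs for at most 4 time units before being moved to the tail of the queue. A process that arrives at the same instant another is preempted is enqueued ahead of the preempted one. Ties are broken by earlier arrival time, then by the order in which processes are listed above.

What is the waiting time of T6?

Schedule: | T1 0-1 | T2 1-5 | T3 5-7 | T4 7-11 | T5 11-15 | T6 15-19 | T2 19-23 | T4 23-25 | T5 25-27 | T6 27-28 |
Completion: T1=1  T2=23  T3=7  T4=25  T5=27  T6=28
Waiting(T6) = turnaround − burst = 28 − 5 = 23

23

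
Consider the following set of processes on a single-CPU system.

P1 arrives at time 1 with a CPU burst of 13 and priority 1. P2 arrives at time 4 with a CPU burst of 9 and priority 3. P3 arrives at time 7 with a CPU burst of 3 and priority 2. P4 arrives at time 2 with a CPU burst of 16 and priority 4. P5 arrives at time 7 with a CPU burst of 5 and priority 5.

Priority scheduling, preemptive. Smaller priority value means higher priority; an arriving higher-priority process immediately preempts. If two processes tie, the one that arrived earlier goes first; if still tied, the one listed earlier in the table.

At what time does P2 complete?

26

Schedule: | idle 0-1 | P1 1-14 | P3 14-17 | P2 17-26 | P4 26-42 | P5 42-47 |
Completion: P1=14  P2=26  P3=17  P4=42  P5=47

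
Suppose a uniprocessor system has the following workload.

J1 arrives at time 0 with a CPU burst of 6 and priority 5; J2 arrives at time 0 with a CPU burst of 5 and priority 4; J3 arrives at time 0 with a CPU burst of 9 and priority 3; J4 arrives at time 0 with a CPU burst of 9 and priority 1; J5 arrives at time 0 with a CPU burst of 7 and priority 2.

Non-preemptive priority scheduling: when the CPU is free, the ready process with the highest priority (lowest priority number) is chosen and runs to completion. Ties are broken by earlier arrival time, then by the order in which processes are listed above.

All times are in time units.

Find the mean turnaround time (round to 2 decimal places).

23.20

Timeline: | J4 0-9 | J5 9-16 | J3 16-25 | J2 25-30 | J1 30-36 |
Completion: J1=36  J2=30  J3=25  J4=9  J5=16
Turnaround times: J1=36, J2=30, J3=25, J4=9, J5=16
Average turnaround = (36+30+25+9+16) / 5 = 116/5 = 23.20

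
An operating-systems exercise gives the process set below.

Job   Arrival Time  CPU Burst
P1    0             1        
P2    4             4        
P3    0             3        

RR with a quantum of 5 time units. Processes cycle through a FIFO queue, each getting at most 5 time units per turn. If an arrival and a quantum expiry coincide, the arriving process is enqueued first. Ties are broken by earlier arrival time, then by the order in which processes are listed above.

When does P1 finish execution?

1

Schedule: | P1 0-1 | P3 1-4 | P2 4-8 |
Completion: P1=1  P2=8  P3=4
Turnaround (C−A): P1=1  P2=4  P3=4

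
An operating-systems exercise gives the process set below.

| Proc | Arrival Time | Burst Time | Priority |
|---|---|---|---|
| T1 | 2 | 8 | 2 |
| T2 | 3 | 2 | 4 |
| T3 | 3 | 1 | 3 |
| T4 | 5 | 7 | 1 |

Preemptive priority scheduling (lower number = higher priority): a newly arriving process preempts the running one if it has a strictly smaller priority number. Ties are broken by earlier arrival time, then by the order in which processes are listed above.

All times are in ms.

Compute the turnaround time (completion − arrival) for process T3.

Schedule: | idle 0-2 | T1 2-5 | T4 5-12 | T1 12-17 | T3 17-18 | T2 18-20 |
Completion: T1=17  T2=20  T3=18  T4=12
Turnaround (C−A): T1=15  T2=17  T3=15  T4=7
Turnaround(T3) = completion − arrival = 18 − 3 = 15

15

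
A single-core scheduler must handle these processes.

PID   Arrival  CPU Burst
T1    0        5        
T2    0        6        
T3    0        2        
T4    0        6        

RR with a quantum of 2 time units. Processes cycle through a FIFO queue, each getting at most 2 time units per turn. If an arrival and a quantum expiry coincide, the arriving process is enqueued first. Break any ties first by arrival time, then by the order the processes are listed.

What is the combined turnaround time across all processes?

57

Timeline: | T1 0-2 | T2 2-4 | T3 4-6 | T4 6-8 | T1 8-10 | T2 10-12 | T4 12-14 | T1 14-15 | T2 15-17 | T4 17-19 |
Completion: T1=15  T2=17  T3=6  T4=19
Turnaround = completion − arrival: T1=15, T2=17, T3=6, T4=19
Total turnaround = 15 + 17 + 6 + 19 = 57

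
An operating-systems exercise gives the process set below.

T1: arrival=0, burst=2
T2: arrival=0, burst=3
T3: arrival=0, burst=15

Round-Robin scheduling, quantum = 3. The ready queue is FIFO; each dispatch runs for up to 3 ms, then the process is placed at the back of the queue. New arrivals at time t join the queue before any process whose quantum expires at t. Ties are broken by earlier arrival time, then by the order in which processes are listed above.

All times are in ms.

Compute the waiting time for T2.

Timeline: | T1 0-2 | T2 2-5 | T3 5-20 |
Completion: T1=2  T2=5  T3=20
Turnaround (C−A): T1=2  T2=5  T3=20
Waiting(T2) = turnaround − burst = 5 − 3 = 2

2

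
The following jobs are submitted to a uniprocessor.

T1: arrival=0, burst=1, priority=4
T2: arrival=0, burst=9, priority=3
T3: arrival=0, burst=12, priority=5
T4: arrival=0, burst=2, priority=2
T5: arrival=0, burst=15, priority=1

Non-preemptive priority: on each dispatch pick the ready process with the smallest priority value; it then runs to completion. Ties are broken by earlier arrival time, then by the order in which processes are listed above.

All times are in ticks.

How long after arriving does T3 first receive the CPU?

27

Timeline: | T5 0-15 | T4 15-17 | T2 17-26 | T1 26-27 | T3 27-39 |
Completion: T1=27  T2=26  T3=39  T4=17  T5=15
Response(T3) = first start − arrival = 27 − 0 = 27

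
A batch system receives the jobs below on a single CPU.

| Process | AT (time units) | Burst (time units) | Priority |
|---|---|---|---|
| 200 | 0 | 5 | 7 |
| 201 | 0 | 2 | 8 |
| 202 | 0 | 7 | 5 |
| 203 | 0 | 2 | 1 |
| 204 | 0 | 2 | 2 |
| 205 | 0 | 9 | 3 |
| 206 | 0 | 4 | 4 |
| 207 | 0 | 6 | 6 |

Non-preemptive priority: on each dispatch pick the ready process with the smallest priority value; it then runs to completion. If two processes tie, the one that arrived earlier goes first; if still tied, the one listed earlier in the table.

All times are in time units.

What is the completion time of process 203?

Schedule: | 203 0-2 | 204 2-4 | 205 4-13 | 206 13-17 | 202 17-24 | 207 24-30 | 200 30-35 | 201 35-37 |
Completion: 200=35  201=37  202=24  203=2  204=4  205=13  206=17  207=30
Turnaround (C−A): 200=35  201=37  202=24  203=2  204=4  205=13  206=17  207=30

2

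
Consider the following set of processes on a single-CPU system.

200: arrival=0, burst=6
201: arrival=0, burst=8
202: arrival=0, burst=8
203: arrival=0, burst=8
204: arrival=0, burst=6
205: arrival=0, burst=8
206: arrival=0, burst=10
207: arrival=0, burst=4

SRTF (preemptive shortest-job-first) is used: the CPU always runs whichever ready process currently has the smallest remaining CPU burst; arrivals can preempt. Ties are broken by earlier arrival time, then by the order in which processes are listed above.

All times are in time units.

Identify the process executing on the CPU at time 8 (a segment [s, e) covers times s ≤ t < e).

Schedule: | 207 0-4 | 200 4-10 | 204 10-16 | 201 16-24 | 202 24-32 | 203 32-40 | 205 40-48 | 206 48-58 |
Completion: 200=10  201=24  202=32  203=40  204=16  205=48  206=58  207=4

200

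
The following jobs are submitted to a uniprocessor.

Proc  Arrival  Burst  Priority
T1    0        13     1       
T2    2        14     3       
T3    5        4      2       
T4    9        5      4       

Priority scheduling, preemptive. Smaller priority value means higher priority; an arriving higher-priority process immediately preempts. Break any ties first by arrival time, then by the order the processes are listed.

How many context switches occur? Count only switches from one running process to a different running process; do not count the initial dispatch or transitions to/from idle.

3

Timeline: | T1 0-13 | T3 13-17 | T2 17-31 | T4 31-36 |
Completion: T1=13  T2=31  T3=17  T4=36
Turnaround (C−A): T1=13  T2=29  T3=12  T4=27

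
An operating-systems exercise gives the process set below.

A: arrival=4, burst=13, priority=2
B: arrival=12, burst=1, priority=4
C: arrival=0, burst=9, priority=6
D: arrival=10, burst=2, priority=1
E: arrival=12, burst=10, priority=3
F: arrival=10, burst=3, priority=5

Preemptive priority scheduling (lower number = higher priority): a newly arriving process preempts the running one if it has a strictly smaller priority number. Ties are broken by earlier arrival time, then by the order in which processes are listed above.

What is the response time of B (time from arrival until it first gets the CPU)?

Gantt: | C 0-4 | A 4-10 | D 10-12 | A 12-19 | E 19-29 | B 29-30 | F 30-33 | C 33-38 |
Completion: A=19  B=30  C=38  D=12  E=29  F=33
Response(B) = first start − arrival = 29 − 12 = 17

17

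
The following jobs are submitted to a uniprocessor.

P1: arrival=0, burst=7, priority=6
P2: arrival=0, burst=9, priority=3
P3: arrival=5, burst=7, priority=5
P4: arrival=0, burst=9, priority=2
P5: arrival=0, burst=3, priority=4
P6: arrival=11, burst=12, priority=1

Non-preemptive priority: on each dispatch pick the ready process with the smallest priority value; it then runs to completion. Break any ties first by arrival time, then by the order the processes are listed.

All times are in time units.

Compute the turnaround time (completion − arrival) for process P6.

Timeline: | P4 0-9 | P2 9-18 | P6 18-30 | P5 30-33 | P3 33-40 | P1 40-47 |
Completion: P1=47  P2=18  P3=40  P4=9  P5=33  P6=30
Turnaround (C−A): P1=47  P2=18  P3=35  P4=9  P5=33  P6=19
Turnaround(P6) = completion − arrival = 30 − 11 = 19

19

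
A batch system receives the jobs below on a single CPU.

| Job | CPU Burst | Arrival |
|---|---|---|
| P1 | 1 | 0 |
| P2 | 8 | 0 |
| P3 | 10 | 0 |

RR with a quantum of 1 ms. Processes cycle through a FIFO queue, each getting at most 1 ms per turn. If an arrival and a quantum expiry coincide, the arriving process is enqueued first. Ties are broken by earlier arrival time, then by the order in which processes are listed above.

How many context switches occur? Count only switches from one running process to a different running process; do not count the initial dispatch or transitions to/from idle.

Gantt: | P1 0-1 | P2 1-2 | P3 2-3 | P2 3-4 | P3 4-5 | P2 5-6 | P3 6-7 | P2 7-8 | P3 8-9 | P2 9-10 | P3 10-11 | P2 11-12 | P3 12-13 | P2 13-14 | P3 14-15 | P2 15-16 | P3 16-19 |
Completion: P1=1  P2=16  P3=19

16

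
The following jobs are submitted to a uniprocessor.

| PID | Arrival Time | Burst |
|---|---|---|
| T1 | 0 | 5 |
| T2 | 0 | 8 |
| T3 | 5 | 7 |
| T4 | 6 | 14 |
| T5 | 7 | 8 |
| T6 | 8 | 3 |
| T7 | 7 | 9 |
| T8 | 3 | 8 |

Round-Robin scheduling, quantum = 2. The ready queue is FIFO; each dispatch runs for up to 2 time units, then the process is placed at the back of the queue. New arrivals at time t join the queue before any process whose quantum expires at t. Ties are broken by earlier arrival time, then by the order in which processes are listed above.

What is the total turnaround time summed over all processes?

Timeline: | T1 0-2 | T2 2-4 | T1 4-6 | T8 6-8 | T2 8-10 | T3 10-12 | T4 12-14 | T1 14-15 | T5 15-17 | T7 17-19 | T6 19-21 | T8 21-23 | T2 23-25 | T3 25-27 | T4 27-29 | T5 29-31 | T7 31-33 | T6 33-34 | T8 34-36 | T2 36-38 | T3 38-40 | T4 40-42 | T5 42-44 | T7 44-46 | T8 46-48 | T3 48-49 | T4 49-51 | T5 51-53 | T7 53-55 | T4 55-57 | T7 57-58 | T4 58-62 |
Completion: T1=15  T2=38  T3=49  T4=62  T5=53  T6=34  T7=58  T8=48
Turnaround (C−A): T1=15  T2=38  T3=44  T4=56  T5=46  T6=26  T7=51  T8=45
Turnaround = completion − arrival: T1=15, T2=38, T3=44, T4=56, T5=46, T6=26, T7=51, T8=45
Total turnaround = 15 + 38 + 44 + 56 + 46 + 26 + 51 + 45 = 321

321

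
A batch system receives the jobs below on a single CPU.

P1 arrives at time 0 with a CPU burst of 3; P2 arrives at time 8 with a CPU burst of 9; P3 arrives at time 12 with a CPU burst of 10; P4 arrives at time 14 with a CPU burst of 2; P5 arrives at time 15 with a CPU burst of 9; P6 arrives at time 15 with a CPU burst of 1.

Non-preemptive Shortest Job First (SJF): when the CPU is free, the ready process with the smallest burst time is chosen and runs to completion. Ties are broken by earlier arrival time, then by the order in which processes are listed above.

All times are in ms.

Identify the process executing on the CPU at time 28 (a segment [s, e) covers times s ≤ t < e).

Gantt: | P1 0-3 | idle 3-8 | P2 8-17 | P6 17-18 | P4 18-20 | P5 20-29 | P3 29-39 |
Completion: P1=3  P2=17  P3=39  P4=20  P5=29  P6=18
Turnaround (C−A): P1=3  P2=9  P3=27  P4=6  P5=14  P6=3

P5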